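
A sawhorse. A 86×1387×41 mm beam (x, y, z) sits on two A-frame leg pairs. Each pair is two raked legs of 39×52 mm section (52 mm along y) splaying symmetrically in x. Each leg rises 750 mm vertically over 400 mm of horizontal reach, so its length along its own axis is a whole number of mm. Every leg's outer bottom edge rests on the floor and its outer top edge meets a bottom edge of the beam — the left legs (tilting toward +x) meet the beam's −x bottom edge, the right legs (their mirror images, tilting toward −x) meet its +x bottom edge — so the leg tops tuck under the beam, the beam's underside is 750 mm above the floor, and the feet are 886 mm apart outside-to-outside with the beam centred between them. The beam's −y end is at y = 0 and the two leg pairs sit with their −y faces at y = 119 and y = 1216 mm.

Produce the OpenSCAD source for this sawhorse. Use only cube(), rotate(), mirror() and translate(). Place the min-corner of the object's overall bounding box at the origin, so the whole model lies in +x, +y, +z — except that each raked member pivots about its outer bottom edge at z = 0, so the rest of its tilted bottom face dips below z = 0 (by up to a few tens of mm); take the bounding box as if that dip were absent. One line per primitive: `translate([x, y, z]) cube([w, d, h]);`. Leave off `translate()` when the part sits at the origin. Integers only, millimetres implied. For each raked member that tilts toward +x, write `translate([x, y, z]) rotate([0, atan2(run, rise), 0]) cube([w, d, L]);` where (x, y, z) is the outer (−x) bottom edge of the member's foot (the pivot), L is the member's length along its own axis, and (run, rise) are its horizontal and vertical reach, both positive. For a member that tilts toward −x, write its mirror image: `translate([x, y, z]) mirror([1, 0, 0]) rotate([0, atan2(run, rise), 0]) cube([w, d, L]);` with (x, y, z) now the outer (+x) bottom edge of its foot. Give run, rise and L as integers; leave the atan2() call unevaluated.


translate([400, 0, 750]) cube([86, 1387, 41]);
translate([0, 119, 0]) rotate([0, atan2(400, 750), 0]) cube([39, 52, 850]);
translate([886, 119, 0]) mirror([1, 0, 0]) rotate([0, atan2(400, 750), 0]) cube([39, 52, 850]);
translate([0, 1216, 0]) rotate([0, atan2(400, 750), 0]) cube([39, 52, 850]);
translate([886, 1216, 0]) mirror([1, 0, 0]) rotate([0, atan2(400, 750), 0]) cube([39, 52, 850]);


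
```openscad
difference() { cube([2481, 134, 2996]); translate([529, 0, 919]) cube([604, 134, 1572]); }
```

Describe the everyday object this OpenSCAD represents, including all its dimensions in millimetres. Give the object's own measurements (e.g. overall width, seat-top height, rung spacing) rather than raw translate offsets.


A wall 2481 mm long (x), 134 mm thick (y), 2996 mm tall, with a rectangular window opening cut through it. The opening is 604 mm wide and 1572 mm tall; its sill is at z = 919 mm and its near (−x) edge is 529 mm from the wall's −x end. The opening passes through the full wall thickness.


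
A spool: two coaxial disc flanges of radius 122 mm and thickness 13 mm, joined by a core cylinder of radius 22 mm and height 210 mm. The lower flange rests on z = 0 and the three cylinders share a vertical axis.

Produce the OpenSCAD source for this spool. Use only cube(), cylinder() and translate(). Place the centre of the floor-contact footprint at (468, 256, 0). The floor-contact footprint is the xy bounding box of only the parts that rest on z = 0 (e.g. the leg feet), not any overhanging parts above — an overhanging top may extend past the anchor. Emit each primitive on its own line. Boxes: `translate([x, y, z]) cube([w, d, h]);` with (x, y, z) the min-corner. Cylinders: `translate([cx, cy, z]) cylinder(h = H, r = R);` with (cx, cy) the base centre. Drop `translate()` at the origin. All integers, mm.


translate([468, 256, 0]) cylinder(h = 13, r = 122);
translate([468, 256, 13]) cylinder(h = 210, r = 22);
translate([468, 256, 223]) cylinder(h = 13, r = 122);


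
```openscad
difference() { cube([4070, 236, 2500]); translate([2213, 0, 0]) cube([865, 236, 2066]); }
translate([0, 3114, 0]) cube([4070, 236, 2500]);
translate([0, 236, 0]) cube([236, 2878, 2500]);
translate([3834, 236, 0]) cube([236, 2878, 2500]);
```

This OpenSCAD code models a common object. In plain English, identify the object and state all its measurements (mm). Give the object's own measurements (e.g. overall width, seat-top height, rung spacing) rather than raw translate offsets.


A single room: four walls, each 2500 mm tall and 236 mm thick, enclosing an outside footprint 4070×3350 mm (x × y), no floor or roof. The front and back walls (−y and +y sides) run the full x-width; the side walls fit between their inner faces. A door opening 865 mm wide and 2066 mm tall is cut through the front wall from the floor up, its −x edge 2213 mm from the wall's −x end.


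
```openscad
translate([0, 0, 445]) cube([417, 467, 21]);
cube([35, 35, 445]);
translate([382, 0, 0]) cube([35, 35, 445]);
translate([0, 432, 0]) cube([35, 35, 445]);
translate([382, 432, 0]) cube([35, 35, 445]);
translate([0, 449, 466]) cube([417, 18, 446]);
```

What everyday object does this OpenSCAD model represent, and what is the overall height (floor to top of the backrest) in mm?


A chair. The overall height is 912 mm.

A slab on four corner posts with a tall panel at the back — a chair. The seat slab sits at z = 445 with thickness 21, and the 446 mm backrest starts at the seat top, so the overall height is 445 + 21 + 446 = 912 mm.


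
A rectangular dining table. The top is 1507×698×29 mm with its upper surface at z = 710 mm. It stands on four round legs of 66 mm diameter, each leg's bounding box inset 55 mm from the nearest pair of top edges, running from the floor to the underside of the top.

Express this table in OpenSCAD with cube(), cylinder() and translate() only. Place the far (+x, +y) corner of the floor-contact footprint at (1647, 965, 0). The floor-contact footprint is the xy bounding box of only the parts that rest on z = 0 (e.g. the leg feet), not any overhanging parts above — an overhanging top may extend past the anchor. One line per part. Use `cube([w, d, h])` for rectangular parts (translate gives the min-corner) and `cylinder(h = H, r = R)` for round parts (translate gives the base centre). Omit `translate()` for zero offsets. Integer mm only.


translate([195, 322, 681]) cube([1507, 698, 29]);
translate([283, 410, 0]) cylinder(h = 681, r = 33);
translate([1614, 410, 0]) cylinder(h = 681, r = 33);
translate([283, 932, 0]) cylinder(h = 681, r = 33);
translate([1614, 932, 0]) cylinder(h = 681, r = 33);


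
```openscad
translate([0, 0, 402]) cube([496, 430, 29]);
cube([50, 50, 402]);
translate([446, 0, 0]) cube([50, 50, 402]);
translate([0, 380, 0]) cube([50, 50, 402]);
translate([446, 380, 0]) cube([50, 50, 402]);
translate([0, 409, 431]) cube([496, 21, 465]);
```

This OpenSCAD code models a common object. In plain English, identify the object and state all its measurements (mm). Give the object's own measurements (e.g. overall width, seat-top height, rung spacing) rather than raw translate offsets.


A chair. The seat is a 496×430×29 mm slab with its top at z = 431 mm, on four 50×50 mm corner legs (flush with the seat edges, standing on z = 0). A flat backrest 21 mm thick, 465 mm tall, spans the full seat width and rises from the seat top along its +y edge, rear face flush with the rear of the seat.


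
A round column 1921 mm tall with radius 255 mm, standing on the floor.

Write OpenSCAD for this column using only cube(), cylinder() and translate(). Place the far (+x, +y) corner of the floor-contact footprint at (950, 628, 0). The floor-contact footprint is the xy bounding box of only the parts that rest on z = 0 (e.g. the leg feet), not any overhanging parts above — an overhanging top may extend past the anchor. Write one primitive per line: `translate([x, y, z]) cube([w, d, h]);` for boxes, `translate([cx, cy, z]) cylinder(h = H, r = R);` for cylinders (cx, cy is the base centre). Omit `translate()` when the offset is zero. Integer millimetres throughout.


translate([695, 373, 0]) cylinder(h = 1921, r = 255);


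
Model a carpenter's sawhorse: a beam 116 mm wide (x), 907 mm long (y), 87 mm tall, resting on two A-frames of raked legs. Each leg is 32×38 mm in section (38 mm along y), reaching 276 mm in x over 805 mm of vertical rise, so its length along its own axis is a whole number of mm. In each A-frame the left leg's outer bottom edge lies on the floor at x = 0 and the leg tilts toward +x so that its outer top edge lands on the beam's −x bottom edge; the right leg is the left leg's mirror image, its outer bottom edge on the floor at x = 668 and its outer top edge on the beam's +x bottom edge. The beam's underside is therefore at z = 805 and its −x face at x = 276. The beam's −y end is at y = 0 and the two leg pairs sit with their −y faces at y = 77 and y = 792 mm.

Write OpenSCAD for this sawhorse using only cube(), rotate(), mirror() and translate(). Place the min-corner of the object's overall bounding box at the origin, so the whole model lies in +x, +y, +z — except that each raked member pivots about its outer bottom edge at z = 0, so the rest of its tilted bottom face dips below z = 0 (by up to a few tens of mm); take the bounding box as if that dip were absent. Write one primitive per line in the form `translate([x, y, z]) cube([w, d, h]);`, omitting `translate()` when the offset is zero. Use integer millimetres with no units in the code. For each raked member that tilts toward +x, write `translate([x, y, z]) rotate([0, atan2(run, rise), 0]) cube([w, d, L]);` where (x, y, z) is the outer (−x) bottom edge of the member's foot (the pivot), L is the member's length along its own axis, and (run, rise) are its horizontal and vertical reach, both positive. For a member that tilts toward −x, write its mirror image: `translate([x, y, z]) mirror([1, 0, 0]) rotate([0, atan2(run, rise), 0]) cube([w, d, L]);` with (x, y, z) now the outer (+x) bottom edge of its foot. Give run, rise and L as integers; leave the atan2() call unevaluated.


translate([276, 0, 805]) cube([116, 907, 87]);
translate([0, 77, 0]) rotate([0, atan2(276, 805), 0]) cube([32, 38, 851]);
translate([668, 77, 0]) mirror([1, 0, 0]) rotate([0, atan2(276, 805), 0]) cube([32, 38, 851]);
translate([0, 792, 0]) rotate([0, atan2(276, 805), 0]) cube([32, 38, 851]);
translate([668, 792, 0]) mirror([1, 0, 0]) rotate([0, atan2(276, 805), 0]) cube([32, 38, 851]);


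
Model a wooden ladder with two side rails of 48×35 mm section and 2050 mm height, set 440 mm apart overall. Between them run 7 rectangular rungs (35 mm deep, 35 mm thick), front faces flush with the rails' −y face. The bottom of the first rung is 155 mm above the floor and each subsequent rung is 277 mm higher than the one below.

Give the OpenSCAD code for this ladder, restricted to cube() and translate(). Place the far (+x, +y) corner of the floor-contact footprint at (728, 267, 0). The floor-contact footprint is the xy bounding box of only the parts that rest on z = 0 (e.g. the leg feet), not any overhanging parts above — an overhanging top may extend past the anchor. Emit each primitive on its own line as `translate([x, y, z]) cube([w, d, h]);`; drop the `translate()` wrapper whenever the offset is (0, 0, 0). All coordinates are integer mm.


// rung span = 440 - 2*48 = 344
// rung[k] z = 155 + k*277
translate([288, 232, 0]) cube([48, 35, 2050]);
translate([680, 232, 0]) cube([48, 35, 2050]);
translate([336, 232, 155]) cube([344, 35, 35]);
translate([336, 232, 432]) cube([344, 35, 35]);
translate([336, 232, 709]) cube([344, 35, 35]);
translate([336, 232, 986]) cube([344, 35, 35]);
translate([336, 232, 1263]) cube([344, 35, 35]);
translate([336, 232, 1540]) cube([344, 35, 35]);
translate([336, 232, 1817]) cube([344, 35, 35]);


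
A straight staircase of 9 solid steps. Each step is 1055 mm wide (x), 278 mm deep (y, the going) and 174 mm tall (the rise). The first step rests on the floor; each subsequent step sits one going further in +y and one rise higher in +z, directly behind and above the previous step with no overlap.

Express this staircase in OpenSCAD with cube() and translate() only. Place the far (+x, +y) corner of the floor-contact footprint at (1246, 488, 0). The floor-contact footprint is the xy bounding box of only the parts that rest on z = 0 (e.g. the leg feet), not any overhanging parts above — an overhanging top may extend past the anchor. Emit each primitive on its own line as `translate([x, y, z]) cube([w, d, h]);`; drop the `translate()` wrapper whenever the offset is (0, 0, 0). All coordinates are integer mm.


translate([191, 210, 0]) cube([1055, 278, 174]);
translate([191, 488, 174]) cube([1055, 278, 174]);
translate([191, 766, 348]) cube([1055, 278, 174]);
translate([191, 1044, 522]) cube([1055, 278, 174]);
translate([191, 1322, 696]) cube([1055, 278, 174]);
translate([191, 1600, 870]) cube([1055, 278, 174]);
translate([191, 1878, 1044]) cube([1055, 278, 174]);
translate([191, 2156, 1218]) cube([1055, 278, 174]);
translate([191, 2434, 1392]) cube([1055, 278, 174]);


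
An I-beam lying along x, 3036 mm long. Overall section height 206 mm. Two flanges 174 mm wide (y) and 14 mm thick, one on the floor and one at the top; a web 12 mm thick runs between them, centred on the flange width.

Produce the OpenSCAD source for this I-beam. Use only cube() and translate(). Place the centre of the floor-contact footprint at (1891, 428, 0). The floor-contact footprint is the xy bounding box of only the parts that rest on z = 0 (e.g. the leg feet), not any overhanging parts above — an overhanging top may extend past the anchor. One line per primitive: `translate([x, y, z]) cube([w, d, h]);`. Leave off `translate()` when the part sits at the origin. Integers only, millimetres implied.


translate([373, 341, 0]) cube([3036, 174, 14]);
translate([373, 422, 14]) cube([3036, 12, 178]);
translate([373, 341, 192]) cube([3036, 174, 14]);


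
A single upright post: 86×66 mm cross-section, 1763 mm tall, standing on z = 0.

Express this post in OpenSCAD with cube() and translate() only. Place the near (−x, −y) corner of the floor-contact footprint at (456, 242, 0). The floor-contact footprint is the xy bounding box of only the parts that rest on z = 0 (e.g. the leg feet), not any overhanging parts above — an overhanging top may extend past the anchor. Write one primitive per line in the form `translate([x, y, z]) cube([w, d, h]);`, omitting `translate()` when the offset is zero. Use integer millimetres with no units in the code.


translate([456, 242, 0]) cube([86, 66, 1763]);


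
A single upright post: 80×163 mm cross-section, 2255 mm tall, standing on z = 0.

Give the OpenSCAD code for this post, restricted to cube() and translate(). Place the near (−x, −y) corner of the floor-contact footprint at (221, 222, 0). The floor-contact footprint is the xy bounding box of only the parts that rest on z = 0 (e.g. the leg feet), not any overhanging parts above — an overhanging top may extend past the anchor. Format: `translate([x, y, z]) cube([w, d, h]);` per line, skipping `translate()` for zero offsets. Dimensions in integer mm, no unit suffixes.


translate([221, 222, 0]) cube([80, 163, 2255]);


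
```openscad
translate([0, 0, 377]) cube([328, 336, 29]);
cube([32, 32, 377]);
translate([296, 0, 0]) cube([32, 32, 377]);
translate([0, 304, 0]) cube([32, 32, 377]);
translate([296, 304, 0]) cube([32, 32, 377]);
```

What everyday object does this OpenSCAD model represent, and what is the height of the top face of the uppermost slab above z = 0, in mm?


A stool. The seat height is 406 mm.

A 328×336×29 slab at z = 377 on four corner posts — a stool. The seat top is 377 + 29 = 406 mm.


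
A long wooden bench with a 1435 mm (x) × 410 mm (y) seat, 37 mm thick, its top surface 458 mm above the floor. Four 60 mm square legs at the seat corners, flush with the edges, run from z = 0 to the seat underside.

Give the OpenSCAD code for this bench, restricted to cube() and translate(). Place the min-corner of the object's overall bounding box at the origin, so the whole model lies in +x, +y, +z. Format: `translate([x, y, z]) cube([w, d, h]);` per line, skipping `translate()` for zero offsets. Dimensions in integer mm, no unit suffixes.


// leg_h = 458 − 37 = 421
translate([0, 0, 421]) cube([1435, 410, 37]);
cube([60, 60, 421]);
translate([0, 350, 0]) cube([60, 60, 421]);
translate([1375, 0, 0]) cube([60, 60, 421]);
translate([1375, 350, 0]) cube([60, 60, 421]);


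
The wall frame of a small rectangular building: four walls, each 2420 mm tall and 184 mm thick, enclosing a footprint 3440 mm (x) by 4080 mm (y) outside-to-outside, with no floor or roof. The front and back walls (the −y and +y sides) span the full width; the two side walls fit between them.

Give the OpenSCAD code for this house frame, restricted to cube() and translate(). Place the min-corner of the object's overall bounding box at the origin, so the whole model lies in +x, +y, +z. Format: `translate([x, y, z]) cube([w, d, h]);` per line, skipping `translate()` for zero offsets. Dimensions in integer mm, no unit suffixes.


cube([3440, 184, 2420]);
translate([0, 3896, 0]) cube([3440, 184, 2420]);
translate([0, 184, 0]) cube([184, 3712, 2420]);
translate([3256, 184, 0]) cube([184, 3712, 2420]);


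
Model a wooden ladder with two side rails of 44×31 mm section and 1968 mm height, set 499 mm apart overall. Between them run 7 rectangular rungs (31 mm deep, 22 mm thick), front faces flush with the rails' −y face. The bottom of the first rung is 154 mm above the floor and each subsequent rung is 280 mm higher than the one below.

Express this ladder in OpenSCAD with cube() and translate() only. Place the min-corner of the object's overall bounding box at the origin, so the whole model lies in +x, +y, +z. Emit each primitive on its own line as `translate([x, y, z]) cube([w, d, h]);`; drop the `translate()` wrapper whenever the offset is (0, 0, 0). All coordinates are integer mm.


cube([44, 31, 1968]);
translate([455, 0, 0]) cube([44, 31, 1968]);
translate([44, 0, 154]) cube([411, 31, 22]);
translate([44, 0, 434]) cube([411, 31, 22]);
translate([44, 0, 714]) cube([411, 31, 22]);
translate([44, 0, 994]) cube([411, 31, 22]);
translate([44, 0, 1274]) cube([411, 31, 22]);
translate([44, 0, 1554]) cube([411, 31, 22]);
translate([44, 0, 1834]) cube([411, 31, 22]);


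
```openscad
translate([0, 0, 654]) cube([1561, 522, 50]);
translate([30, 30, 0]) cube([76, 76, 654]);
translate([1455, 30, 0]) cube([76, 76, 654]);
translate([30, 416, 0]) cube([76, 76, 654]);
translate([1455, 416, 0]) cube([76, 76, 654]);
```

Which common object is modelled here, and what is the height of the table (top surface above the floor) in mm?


A table. The table height is 704 mm.

A 1561×522×50 slab sits at z = 654 on four 76 mm square posts — a table. The top surface is at 654 + 50 = 704 mm.


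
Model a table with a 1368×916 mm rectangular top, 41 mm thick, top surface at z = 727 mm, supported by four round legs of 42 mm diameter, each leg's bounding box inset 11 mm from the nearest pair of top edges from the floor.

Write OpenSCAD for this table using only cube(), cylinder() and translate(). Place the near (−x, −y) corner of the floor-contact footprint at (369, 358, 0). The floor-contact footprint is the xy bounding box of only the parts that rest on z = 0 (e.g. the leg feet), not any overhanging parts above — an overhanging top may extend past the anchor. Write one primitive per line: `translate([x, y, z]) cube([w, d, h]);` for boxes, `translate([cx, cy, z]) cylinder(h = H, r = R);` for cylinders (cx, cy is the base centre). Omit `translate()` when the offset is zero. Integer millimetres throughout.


translate([358, 347, 686]) cube([1368, 916, 41]);
translate([390, 379, 0]) cylinder(h = 686, r = 21);
translate([1694, 379, 0]) cylinder(h = 686, r = 21);
translate([390, 1231, 0]) cylinder(h = 686, r = 21);
translate([1694, 1231, 0]) cylinder(h = 686, r = 21);


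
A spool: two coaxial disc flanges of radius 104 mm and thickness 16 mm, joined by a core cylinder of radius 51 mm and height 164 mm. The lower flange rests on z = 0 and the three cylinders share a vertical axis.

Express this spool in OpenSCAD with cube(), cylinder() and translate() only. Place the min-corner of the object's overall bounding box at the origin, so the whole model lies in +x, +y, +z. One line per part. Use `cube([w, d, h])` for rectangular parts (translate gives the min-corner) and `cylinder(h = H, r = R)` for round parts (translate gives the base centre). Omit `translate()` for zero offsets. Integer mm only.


translate([104, 104, 0]) cylinder(h = 16, r = 104);
translate([104, 104, 16]) cylinder(h = 164, r = 51);
translate([104, 104, 180]) cylinder(h = 16, r = 104);


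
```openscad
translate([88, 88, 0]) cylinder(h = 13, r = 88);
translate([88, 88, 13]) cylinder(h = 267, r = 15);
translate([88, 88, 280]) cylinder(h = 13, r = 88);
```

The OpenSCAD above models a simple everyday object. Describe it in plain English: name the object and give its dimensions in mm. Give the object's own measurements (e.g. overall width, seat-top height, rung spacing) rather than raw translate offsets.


A spool: two coaxial disc flanges of radius 88 mm and thickness 13 mm, joined by a core cylinder of radius 15 mm and height 267 mm. The lower flange rests on z = 0 and the three cylinders share a vertical axis.


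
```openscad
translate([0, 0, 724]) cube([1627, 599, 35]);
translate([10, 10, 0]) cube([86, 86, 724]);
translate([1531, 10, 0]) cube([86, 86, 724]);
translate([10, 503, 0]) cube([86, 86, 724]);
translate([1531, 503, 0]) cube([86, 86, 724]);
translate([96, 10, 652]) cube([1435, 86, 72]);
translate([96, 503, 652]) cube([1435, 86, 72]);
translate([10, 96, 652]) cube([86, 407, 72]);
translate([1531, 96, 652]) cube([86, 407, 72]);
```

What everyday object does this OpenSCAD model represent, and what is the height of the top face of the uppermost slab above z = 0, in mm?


A table. The table height is 759 mm.

A 1627×599×35 slab sits at z = 724 on four 86 mm square posts — a table. The top surface is at 724 + 35 = 759 mm.


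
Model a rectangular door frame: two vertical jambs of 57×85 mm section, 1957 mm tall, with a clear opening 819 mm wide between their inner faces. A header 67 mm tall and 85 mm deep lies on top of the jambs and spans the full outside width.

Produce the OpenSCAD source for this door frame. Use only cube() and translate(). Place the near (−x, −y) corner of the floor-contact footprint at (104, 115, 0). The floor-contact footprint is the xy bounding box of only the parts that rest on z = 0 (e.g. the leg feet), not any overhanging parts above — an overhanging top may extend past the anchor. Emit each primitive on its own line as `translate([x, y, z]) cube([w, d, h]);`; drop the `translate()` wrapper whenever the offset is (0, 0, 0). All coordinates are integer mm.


translate([104, 115, 0]) cube([57, 85, 1957]);
translate([980, 115, 0]) cube([57, 85, 1957]);
translate([104, 115, 1957]) cube([933, 85, 67]);


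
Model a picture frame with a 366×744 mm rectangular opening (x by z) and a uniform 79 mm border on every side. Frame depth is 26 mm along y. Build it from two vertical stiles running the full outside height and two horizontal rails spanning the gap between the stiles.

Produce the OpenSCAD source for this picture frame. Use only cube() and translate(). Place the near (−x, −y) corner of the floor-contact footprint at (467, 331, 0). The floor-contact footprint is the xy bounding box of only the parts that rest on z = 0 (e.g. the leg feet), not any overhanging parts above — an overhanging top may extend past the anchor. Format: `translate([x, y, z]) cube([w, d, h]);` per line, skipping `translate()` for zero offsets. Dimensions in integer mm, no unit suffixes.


translate([467, 331, 0]) cube([79, 26, 902]);
translate([912, 331, 0]) cube([79, 26, 902]);
translate([546, 331, 0]) cube([366, 26, 79]);
translate([546, 331, 823]) cube([366, 26, 79]);


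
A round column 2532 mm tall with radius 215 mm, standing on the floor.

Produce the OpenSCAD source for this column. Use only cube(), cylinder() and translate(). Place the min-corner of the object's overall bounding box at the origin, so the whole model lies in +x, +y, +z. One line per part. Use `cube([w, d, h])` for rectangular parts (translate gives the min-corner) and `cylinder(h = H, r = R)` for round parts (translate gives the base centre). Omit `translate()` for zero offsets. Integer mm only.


translate([215, 215, 0]) cylinder(h = 2532, r = 215);


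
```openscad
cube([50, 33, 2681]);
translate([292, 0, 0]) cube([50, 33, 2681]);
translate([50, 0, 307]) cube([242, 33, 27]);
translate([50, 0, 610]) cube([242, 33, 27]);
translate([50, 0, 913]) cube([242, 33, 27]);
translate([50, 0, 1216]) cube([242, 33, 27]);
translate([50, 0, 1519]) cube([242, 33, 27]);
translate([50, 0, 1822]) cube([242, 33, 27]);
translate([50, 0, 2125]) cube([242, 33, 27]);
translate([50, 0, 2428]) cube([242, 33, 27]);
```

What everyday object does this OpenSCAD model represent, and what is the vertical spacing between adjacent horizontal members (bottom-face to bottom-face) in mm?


A ladder. The rung spacing is 303 mm.

Two tall 50×33 posts with 8 short bars between them — a ladder. Adjacent rungs sit at z = 307 and z = 610, so the spacing is 610 − 307 = 303 mm.


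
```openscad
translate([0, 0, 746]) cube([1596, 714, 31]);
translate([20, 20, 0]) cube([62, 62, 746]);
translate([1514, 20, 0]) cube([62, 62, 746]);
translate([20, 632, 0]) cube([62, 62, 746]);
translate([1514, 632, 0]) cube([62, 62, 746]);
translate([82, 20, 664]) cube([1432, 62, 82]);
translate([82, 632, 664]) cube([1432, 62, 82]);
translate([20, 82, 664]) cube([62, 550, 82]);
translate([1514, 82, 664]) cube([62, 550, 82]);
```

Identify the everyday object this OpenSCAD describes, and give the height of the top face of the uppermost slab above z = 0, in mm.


A table. The table height is 777 mm.

A 1596×714×31 slab sits at z = 746 on four 62 mm square posts — a table. The top surface is at 746 + 31 = 777 mm.


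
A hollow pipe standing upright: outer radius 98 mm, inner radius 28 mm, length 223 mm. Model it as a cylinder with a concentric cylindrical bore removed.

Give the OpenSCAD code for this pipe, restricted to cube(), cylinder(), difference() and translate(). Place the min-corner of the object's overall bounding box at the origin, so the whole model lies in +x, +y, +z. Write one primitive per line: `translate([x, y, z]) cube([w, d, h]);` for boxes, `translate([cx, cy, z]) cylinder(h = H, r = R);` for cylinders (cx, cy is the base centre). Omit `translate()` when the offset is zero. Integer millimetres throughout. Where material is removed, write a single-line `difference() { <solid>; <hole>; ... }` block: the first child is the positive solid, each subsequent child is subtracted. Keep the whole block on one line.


difference() { translate([98, 98, 0]) cylinder(h = 223, r = 98); translate([98, 98, 0]) cylinder(h = 223, r = 28); }


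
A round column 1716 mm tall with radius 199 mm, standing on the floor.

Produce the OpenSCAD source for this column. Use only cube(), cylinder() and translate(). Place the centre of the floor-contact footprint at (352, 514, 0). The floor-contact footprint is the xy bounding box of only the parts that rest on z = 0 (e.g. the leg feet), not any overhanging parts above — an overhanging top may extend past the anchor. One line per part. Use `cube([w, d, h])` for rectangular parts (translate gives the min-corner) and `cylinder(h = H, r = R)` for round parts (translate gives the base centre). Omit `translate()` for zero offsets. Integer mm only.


translate([352, 514, 0]) cylinder(h = 1716, r = 199);


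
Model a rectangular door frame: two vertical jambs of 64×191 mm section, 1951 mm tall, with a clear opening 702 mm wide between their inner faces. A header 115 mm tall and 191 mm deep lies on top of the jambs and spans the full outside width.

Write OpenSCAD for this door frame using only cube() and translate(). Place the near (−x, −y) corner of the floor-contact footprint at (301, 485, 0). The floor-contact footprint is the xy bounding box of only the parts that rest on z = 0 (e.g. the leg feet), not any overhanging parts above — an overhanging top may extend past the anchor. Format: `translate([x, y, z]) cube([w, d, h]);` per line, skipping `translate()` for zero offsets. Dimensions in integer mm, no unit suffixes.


translate([301, 485, 0]) cube([64, 191, 1951]);
translate([1067, 485, 0]) cube([64, 191, 1951]);
translate([301, 485, 1951]) cube([830, 191, 115]);


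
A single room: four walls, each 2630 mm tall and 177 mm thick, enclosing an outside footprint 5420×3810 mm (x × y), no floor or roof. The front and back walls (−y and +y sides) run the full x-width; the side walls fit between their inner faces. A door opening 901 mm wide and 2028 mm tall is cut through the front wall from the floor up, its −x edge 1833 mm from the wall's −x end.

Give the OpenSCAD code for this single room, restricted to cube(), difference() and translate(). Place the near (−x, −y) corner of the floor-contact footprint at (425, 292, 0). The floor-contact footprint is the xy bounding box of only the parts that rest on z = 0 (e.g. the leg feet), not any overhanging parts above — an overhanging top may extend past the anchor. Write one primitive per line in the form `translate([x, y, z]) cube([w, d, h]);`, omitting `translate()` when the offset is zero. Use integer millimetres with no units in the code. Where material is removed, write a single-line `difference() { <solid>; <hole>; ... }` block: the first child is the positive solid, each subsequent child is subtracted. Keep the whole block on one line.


difference() { translate([425, 292, 0]) cube([5420, 177, 2630]); translate([2258, 292, 0]) cube([901, 177, 2028]); }
translate([425, 3925, 0]) cube([5420, 177, 2630]);
translate([425, 469, 0]) cube([177, 3456, 2630]);
translate([5668, 469, 0]) cube([177, 3456, 2630]);


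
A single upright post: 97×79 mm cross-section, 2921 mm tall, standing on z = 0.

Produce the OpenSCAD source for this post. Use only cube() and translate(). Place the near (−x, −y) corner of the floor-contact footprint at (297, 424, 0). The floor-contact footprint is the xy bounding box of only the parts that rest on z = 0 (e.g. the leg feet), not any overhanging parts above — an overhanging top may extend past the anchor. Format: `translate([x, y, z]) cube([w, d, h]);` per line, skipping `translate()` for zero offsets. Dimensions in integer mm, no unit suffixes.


translate([297, 424, 0]) cube([97, 79, 2921]);


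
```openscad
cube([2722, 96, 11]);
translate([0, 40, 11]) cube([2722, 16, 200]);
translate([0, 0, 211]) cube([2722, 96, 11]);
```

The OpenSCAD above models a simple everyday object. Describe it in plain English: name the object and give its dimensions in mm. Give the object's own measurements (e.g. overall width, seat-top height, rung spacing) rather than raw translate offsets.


An I-beam lying along x, 2722 mm long. Overall section height 222 mm. Two flanges 96 mm wide (y) and 11 mm thick, one on the floor and one at the top; a web 16 mm thick runs between them, centred on the flange width.


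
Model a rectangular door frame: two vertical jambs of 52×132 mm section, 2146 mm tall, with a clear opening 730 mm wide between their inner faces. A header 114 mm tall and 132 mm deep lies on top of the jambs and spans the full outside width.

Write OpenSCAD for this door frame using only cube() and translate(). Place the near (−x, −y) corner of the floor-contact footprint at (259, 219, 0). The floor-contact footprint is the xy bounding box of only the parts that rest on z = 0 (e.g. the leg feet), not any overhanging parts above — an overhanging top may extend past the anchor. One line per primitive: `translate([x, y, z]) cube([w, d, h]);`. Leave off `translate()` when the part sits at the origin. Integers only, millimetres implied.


translate([259, 219, 0]) cube([52, 132, 2146]);
translate([1041, 219, 0]) cube([52, 132, 2146]);
translate([259, 219, 2146]) cube([834, 132, 114]);


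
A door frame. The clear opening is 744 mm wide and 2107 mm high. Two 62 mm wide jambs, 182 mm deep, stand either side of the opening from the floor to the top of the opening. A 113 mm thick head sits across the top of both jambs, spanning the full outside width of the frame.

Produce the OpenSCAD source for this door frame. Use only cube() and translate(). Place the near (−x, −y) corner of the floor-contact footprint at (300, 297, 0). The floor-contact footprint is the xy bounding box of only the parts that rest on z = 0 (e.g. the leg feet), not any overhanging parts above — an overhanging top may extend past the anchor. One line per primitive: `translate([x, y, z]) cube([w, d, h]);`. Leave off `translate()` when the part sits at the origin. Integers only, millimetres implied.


translate([300, 297, 0]) cube([62, 182, 2107]);
translate([1106, 297, 0]) cube([62, 182, 2107]);
translate([300, 297, 2107]) cube([868, 182, 113]);


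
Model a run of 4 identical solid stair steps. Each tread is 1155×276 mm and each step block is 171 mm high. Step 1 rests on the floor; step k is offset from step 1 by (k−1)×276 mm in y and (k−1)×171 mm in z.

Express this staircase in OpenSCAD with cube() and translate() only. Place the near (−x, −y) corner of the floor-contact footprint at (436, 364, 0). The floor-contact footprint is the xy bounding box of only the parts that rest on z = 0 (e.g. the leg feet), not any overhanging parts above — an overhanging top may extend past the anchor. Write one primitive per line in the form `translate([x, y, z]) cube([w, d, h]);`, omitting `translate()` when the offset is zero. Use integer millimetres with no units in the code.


translate([436, 364, 0]) cube([1155, 276, 171]);
translate([436, 640, 171]) cube([1155, 276, 171]);
translate([436, 916, 342]) cube([1155, 276, 171]);
translate([436, 1192, 513]) cube([1155, 276, 171]);


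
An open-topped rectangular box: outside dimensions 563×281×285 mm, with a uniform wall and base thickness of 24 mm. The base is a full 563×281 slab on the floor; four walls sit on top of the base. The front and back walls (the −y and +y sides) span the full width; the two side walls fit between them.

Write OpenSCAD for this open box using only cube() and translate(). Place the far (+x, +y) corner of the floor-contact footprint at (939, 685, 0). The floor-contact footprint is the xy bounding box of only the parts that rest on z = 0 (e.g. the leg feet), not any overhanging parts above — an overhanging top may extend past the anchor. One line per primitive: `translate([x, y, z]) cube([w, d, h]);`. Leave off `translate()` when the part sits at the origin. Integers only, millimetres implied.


translate([376, 404, 0]) cube([563, 281, 24]);
translate([376, 404, 24]) cube([563, 24, 261]);
translate([376, 661, 24]) cube([563, 24, 261]);
translate([376, 428, 24]) cube([24, 233, 261]);
translate([915, 428, 24]) cube([24, 233, 261]);


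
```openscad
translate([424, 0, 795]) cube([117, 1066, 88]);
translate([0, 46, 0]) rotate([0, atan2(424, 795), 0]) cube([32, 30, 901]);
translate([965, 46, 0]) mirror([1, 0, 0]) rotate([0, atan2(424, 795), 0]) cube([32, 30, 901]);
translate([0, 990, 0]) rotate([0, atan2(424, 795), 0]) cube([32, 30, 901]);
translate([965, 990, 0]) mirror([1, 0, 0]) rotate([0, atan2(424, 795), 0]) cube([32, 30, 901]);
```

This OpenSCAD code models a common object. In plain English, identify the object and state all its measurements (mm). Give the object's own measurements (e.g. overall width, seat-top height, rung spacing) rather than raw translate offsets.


A sawhorse. A 117×1066×88 mm beam (x, y, z) sits on two A-frame leg pairs. Each pair is two raked legs of 32×30 mm section (30 mm along y) splaying symmetrically in x. Each leg rises 795 mm vertically over 424 mm of horizontal reach and is 901 mm long along its own axis. Every leg's outer bottom edge rests on the floor and its outer top edge meets a bottom edge of the beam — the left legs (tilting toward +x) meet the beam's −x bottom edge, the right legs (their mirror images, tilting toward −x) meet its +x bottom edge — so the leg tops tuck under the beam, the beam's underside is 795 mm above the floor, and the feet are 965 mm apart outside-to-outside with the beam centred between them. The two leg pairs are set in 46 mm from either end of the beam.


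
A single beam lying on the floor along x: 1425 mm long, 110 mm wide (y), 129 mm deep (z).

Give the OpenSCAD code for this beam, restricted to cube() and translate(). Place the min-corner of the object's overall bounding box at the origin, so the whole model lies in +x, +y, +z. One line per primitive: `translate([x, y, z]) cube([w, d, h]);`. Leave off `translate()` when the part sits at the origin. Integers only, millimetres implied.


cube([1425, 110, 129]);


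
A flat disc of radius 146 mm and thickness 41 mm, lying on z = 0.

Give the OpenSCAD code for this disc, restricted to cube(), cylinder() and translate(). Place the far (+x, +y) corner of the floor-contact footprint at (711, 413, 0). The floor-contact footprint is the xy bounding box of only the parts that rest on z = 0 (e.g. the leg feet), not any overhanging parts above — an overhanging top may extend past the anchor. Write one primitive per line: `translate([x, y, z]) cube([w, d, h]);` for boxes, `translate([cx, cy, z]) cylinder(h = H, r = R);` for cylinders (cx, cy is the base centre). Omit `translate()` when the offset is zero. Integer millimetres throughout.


translate([565, 267, 0]) cylinder(h = 41, r = 146);


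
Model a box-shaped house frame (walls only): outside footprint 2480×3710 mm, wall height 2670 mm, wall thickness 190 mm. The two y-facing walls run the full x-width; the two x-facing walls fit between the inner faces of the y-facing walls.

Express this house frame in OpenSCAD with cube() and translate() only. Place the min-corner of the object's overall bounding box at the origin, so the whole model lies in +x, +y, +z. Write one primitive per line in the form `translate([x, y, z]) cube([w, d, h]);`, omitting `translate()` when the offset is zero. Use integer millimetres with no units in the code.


cube([2480, 190, 2670]);
translate([0, 3520, 0]) cube([2480, 190, 2670]);
translate([0, 190, 0]) cube([190, 3330, 2670]);
translate([2290, 190, 0]) cube([190, 3330, 2670]);


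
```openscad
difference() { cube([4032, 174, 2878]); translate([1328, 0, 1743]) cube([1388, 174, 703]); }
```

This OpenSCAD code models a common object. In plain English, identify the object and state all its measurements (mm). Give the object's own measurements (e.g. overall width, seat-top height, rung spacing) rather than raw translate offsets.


A wall 4032 mm long (x), 174 mm thick (y), 2878 mm tall, with a rectangular window opening cut through it. The opening is 1388 mm wide and 703 mm tall; its sill is at z = 1743 mm and its near (−x) edge is 1328 mm from the wall's −x end. The opening passes through the full wall thickness.


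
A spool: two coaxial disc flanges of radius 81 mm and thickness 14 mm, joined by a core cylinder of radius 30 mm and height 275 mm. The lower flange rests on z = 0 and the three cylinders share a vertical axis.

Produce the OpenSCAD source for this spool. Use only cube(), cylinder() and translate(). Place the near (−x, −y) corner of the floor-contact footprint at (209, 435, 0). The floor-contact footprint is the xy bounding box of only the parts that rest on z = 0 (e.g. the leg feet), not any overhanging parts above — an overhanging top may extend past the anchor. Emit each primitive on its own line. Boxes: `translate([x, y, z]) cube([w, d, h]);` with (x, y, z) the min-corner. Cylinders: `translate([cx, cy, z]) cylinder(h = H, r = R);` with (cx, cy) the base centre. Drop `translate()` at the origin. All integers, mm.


translate([290, 516, 0]) cylinder(h = 14, r = 81);
translate([290, 516, 14]) cylinder(h = 275, r = 30);
translate([290, 516, 289]) cylinder(h = 14, r = 81);
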